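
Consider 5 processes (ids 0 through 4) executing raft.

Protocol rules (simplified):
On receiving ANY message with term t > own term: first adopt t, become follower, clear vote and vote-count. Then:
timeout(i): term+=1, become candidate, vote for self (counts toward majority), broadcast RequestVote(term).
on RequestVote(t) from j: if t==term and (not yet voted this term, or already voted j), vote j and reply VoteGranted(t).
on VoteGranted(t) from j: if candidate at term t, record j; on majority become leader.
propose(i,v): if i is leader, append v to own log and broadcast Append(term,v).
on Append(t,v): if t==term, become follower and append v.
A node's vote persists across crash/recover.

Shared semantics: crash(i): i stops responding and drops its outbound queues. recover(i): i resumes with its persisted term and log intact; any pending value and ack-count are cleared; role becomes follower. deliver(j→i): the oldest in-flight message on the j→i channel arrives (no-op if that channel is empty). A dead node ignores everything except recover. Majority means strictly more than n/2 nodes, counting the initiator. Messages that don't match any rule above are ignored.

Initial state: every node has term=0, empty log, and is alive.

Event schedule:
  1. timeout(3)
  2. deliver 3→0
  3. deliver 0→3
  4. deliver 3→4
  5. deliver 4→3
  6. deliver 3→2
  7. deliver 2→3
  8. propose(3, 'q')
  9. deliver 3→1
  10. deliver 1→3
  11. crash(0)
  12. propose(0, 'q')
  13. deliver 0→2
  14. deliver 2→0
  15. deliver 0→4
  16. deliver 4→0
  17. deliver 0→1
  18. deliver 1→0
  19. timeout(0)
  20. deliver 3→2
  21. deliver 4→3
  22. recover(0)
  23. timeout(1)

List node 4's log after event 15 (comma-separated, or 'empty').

empty

after 1 — timeout(3): n3:cand/t1/[-]
after 2 — deliver 3→0: n0:foll/t1/[-]
after 3 — deliver 0→3: ·
after 4 — deliver 3→4: n4:foll/t1/[-]
after 5 — deliver 4→3: n3:lead/t1/[-]
after 6 — deliver 3→2: n2:foll/t1/[-]
after 7 — deliver 2→3: ·
after 8 — propose(3,'q'): n3:lead/t1/[q]
after 9 — deliver 3→1: n1:foll/t1/[-]
after 10 — deliver 1→3: ·
after 11 — crash(0): n0:✗foll/t1/[-]
after 12 — propose(0,'q'): ·
after 13 — deliver 0→2: ·
after 14 — deliver 2→0: ·
after 15 — deliver 0→4: ·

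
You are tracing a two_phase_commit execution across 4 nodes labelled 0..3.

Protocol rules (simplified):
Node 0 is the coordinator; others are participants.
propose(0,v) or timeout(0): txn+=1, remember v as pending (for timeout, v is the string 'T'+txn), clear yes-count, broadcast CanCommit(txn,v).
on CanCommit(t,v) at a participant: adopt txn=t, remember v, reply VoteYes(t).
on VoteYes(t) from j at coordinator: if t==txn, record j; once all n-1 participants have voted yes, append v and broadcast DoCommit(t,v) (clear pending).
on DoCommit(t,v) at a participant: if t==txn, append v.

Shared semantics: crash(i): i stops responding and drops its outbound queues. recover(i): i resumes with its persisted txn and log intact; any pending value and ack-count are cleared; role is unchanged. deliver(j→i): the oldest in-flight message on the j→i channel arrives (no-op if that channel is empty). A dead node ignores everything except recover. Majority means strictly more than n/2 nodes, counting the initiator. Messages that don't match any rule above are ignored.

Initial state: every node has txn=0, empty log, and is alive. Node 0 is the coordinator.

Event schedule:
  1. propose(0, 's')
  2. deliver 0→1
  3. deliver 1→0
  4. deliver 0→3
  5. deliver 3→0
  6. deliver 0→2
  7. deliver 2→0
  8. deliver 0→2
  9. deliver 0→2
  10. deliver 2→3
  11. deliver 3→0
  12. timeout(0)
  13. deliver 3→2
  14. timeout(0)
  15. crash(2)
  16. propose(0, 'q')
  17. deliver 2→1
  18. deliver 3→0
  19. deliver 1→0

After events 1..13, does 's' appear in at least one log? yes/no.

yes

after 1 — propose(0,'s'): n0:coor/t1/[-]
after 2 — deliver 0→1: n1:part/t1/[-]
after 3 — deliver 1→0: ·
after 4 — deliver 0→3: n3:part/t1/[-]
after 5 — deliver 3→0: ·
after 6 — deliver 0→2: n2:part/t1/[-]
after 7 — deliver 2→0: n0:coor/t1/[s]
after 8 — deliver 0→2: n2:part/t1/[s]
after 9 — deliver 0→2: ·
after 10 — deliver 2→3: ·
after 11 — deliver 3→0: ·
after 12 — timeout(0): n0:coor/t2/[s]
after 13 — deliver 3→2: ·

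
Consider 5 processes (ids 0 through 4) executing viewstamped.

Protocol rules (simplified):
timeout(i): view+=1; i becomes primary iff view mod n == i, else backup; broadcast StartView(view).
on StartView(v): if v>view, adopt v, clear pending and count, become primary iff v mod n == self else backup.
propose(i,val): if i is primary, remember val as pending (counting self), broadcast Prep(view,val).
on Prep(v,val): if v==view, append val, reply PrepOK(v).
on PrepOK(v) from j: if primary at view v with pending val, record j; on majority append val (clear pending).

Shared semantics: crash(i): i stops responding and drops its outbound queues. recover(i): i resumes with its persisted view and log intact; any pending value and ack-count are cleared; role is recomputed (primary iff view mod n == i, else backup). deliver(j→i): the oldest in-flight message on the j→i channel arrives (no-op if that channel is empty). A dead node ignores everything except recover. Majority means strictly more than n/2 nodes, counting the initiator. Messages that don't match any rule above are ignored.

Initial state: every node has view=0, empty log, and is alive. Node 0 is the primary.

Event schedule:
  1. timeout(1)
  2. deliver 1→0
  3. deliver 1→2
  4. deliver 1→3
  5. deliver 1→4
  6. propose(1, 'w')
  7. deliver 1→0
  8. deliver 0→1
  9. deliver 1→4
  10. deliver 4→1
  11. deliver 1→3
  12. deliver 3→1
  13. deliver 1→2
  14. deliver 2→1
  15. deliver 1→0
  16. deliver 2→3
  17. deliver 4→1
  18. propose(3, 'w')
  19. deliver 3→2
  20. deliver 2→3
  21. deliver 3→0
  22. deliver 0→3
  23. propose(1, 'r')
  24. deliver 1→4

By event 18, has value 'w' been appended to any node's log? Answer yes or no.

after 1 — timeout(1): n1:prim/v1/[-]
after 2 — deliver 1→0: n0:back/v1/[-]
after 3 — deliver 1→2: n2:back/v1/[-]
after 4 — deliver 1→3: n3:back/v1/[-]
after 5 — deliver 1→4: n4:back/v1/[-]
after 6 — propose(1,'w'): ·
after 7 — deliver 1→0: n0:back/v1/[w]
after 8 — deliver 0→1: ·
after 9 — deliver 1→4: n4:back/v1/[w]
after 10 — deliver 4→1: n1:prim/v1/[w]
after 11 — deliver 1→3: n3:back/v1/[w]
after 12 — deliver 3→1: ·
after 13 — deliver 1→2: n2:back/v1/[w]
after 14 — deliver 2→1: ·
after 15 — deliver 1→0: ·
after 16 — deliver 2→3: ·
after 17 — deliver 4→1: ·
after 18 — propose(3,'w'): ·

yes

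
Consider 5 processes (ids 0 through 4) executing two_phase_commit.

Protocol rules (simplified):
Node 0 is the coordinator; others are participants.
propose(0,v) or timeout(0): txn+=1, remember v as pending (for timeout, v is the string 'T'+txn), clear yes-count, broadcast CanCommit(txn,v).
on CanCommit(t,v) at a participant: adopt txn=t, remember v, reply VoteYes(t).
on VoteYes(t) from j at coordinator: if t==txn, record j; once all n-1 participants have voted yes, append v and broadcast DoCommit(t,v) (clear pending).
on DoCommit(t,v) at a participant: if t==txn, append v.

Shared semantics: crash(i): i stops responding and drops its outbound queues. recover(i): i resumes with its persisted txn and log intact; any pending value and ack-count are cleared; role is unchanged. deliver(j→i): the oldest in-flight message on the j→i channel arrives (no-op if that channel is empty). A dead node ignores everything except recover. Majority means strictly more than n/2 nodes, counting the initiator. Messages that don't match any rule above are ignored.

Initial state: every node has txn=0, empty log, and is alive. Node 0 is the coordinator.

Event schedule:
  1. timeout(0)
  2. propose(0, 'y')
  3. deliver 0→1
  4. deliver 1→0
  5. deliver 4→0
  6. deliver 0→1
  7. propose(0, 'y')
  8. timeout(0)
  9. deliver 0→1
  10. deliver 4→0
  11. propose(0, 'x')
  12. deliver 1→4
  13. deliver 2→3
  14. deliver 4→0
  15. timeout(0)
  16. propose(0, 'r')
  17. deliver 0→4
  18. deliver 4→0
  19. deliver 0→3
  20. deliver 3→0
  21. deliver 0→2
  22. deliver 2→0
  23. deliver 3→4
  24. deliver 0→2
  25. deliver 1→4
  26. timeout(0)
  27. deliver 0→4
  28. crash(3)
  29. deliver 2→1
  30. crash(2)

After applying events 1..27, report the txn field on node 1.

3

after 1 — timeout(0): n0:coor/t1/[-]
after 2 — propose(0,'y'): n0:coor/t2/[-]
after 3 — deliver 0→1: n1:part/t1/[-]
after 4 — deliver 1→0: ·
after 5 — deliver 4→0: ·
after 6 — deliver 0→1: n1:part/t2/[-]
after 7 — propose(0,'y'): n0:coor/t3/[-]
after 8 — timeout(0): n0:coor/t4/[-]
after 9 — deliver 0→1: n1:part/t3/[-]
after 10 — deliver 4→0: ·
after 11 — propose(0,'x'): n0:coor/t5/[-]
after 12 — deliver 1→4: ·
after 13 — deliver 2→3: ·
after 14 — deliver 4→0: ·
after 15 — timeout(0): n0:coor/t6/[-]
after 16 — propose(0,'r'): n0:coor/t7/[-]
after 17 — deliver 0→4: n4:part/t1/[-]
after 18 — deliver 4→0: ·
after 19 — deliver 0→3: n3:part/t1/[-]
after 20 — deliver 3→0: ·
after 21 — deliver 0→2: n2:part/t1/[-]
after 22 — deliver 2→0: ·
after 23 — deliver 3→4: ·
after 24 — deliver 0→2: n2:part/t2/[-]
after 25 — deliver 1→4: ·
after 26 — timeout(0): n0:coor/t8/[-]
after 27 — deliver 0→4: n4:part/t2/[-]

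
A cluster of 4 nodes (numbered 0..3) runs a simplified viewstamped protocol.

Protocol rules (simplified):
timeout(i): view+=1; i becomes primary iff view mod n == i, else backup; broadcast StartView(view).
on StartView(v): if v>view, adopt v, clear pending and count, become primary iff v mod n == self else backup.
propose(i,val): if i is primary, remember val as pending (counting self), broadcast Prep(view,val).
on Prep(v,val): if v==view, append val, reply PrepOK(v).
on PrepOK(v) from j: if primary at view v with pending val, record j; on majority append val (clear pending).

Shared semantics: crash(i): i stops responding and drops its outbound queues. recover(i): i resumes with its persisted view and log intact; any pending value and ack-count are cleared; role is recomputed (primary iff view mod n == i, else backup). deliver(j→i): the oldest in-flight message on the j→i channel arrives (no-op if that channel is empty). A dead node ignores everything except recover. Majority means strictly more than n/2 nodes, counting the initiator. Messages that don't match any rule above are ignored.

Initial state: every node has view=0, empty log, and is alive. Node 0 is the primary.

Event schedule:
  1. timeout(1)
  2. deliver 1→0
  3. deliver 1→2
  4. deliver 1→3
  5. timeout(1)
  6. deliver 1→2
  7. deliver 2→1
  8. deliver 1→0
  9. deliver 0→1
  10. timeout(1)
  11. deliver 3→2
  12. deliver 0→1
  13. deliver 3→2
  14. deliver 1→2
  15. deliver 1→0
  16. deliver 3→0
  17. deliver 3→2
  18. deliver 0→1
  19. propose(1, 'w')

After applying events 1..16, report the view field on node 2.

3

step 1 timeout(1): 1={prim,v=1,log=-}
step 2 deliver 1→0: 0={back,v=1,log=-}
step 3 deliver 1→2: 2={back,v=1,log=-}
step 4 deliver 1→3: 3={back,v=1,log=-}
step 5 timeout(1): 1={back,v=2,log=-}
step 6 deliver 1→2: 2={prim,v=2,log=-}
step 7 deliver 2→1: —
step 8 deliver 1→0: 0={back,v=2,log=-}
step 9 deliver 0→1: —
step 10 timeout(1): 1={back,v=3,log=-}
step 11 deliver 3→2: —
step 12 deliver 0→1: —
step 13 deliver 3→2: —
step 14 deliver 1→2: 2={back,v=3,log=-}
step 15 deliver 1→0: 0={back,v=3,log=-}
step 16 deliver 3→0: —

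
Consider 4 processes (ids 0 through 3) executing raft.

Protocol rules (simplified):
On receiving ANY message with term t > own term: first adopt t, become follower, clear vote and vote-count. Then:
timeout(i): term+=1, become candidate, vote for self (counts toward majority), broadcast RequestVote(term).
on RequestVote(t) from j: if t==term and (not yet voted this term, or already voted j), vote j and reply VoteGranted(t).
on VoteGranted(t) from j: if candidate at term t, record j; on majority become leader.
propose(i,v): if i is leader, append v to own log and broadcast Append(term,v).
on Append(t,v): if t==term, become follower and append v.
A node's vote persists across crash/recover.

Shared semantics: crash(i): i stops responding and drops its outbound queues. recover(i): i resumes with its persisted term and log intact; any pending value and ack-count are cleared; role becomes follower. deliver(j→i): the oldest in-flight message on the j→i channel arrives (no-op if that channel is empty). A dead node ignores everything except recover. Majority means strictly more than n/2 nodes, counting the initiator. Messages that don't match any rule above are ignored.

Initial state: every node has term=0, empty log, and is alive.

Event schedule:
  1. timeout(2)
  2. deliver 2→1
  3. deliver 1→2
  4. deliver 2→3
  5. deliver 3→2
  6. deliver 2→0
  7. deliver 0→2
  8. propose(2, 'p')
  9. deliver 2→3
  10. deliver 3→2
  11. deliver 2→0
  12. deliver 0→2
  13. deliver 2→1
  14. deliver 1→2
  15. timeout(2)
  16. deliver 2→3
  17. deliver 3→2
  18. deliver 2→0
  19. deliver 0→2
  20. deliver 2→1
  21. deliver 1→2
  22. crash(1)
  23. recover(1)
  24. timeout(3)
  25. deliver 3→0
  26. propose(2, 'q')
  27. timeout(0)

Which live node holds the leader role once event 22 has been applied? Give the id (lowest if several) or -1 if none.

step 1 timeout(2): 2={cand,t=1,log=-}
step 2 deliver 2→1: 1={foll,t=1,log=-}
step 3 deliver 1→2: —
step 4 deliver 2→3: 3={foll,t=1,log=-}
step 5 deliver 3→2: 2={lead,t=1,log=-}
step 6 deliver 2→0: 0={foll,t=1,log=-}
step 7 deliver 0→2: —
step 8 propose(2,'p'): 2={lead,t=1,log=p}
step 9 deliver 2→3: 3={foll,t=1,log=p}
step 10 deliver 3→2: —
step 11 deliver 2→0: 0={foll,t=1,log=p}
step 12 deliver 0→2: —
step 13 deliver 2→1: 1={foll,t=1,log=p}
step 14 deliver 1→2: —
step 15 timeout(2): 2={cand,t=2,log=p}
step 16 deliver 2→3: 3={foll,t=2,log=p}
step 17 deliver 3→2: —
step 18 deliver 2→0: 0={foll,t=2,log=p}
step 19 deliver 0→2: 2={lead,t=2,log=p}
step 20 deliver 2→1: 1={foll,t=2,log=p}
step 21 deliver 1→2: —
step 22 crash(1): 1={✗foll,t=2,log=p}

2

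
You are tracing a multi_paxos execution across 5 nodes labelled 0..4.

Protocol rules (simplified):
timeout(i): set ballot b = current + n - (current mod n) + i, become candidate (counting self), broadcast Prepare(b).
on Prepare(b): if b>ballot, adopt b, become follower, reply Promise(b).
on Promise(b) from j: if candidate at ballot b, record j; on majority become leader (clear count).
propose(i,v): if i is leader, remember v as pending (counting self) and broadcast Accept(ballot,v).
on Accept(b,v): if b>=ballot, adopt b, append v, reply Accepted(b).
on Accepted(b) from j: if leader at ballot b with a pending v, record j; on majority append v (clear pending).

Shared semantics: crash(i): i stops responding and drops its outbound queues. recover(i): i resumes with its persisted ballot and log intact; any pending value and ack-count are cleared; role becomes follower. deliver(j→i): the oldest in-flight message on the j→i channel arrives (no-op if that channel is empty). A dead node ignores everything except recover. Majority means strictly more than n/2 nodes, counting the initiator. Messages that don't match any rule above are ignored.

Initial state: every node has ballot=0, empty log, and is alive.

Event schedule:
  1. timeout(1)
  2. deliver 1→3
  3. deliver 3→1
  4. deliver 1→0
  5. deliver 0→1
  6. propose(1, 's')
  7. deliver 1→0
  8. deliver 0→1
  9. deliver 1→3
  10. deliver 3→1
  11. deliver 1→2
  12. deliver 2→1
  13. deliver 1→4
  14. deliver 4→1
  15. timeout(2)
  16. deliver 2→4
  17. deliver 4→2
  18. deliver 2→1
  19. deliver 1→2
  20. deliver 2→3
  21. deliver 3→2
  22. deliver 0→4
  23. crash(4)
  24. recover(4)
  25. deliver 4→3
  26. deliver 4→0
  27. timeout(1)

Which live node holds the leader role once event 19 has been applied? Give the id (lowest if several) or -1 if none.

-1

1. timeout(1):  <1:cand b6 ->
2. deliver 1→3:  <3:foll b6 ->
3. deliver 3→1:  nop
4. deliver 1→0:  <0:foll b6 ->
5. deliver 0→1:  <1:lead b6 ->
6. propose(1,'s'):  nop
7. deliver 1→0:  <0:foll b6 s>
8. deliver 0→1:  nop
9. deliver 1→3:  <3:foll b6 s>
10. deliver 3→1:  <1:lead b6 s>
11. deliver 1→2:  <2:foll b6 ->
12. deliver 2→1:  nop
13. deliver 1→4:  <4:foll b6 ->
14. deliver 4→1:  nop
15. timeout(2):  <2:cand b12 ->
16. deliver 2→4:  <4:foll b12 ->
17. deliver 4→2:  nop
18. deliver 2→1:  <1:foll b12 s>
19. deliver 1→2:  nop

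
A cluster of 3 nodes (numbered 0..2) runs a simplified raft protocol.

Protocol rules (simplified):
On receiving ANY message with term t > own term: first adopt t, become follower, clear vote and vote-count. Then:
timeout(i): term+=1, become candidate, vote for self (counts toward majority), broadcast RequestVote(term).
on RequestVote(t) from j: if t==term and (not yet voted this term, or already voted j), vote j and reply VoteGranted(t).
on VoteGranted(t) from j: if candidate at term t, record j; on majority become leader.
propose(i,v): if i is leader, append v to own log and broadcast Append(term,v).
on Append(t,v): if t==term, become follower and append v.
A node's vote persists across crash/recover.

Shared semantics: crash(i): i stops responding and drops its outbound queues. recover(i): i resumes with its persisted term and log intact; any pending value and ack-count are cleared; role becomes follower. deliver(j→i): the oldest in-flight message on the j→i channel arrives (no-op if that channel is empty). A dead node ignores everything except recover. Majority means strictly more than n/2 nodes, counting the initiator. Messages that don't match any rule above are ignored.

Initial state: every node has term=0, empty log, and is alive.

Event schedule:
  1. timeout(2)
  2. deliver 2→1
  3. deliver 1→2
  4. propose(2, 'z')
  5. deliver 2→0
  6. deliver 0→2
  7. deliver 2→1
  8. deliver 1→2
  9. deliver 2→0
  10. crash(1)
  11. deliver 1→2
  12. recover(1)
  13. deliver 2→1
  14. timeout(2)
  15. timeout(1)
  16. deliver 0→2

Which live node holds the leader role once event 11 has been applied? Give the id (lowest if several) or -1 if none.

2

after 1 — timeout(2): n2:cand/t1/[-]
after 2 — deliver 2→1: n1:foll/t1/[-]
after 3 — deliver 1→2: n2:lead/t1/[-]
after 4 — propose(2,'z'): n2:lead/t1/[z]
after 5 — deliver 2→0: n0:foll/t1/[-]
after 6 — deliver 0→2: ·
after 7 — deliver 2→1: n1:foll/t1/[z]
after 8 — deliver 1→2: ·
after 9 — deliver 2→0: n0:foll/t1/[z]
after 10 — crash(1): n1:✗foll/t1/[z]
after 11 — deliver 1→2: ·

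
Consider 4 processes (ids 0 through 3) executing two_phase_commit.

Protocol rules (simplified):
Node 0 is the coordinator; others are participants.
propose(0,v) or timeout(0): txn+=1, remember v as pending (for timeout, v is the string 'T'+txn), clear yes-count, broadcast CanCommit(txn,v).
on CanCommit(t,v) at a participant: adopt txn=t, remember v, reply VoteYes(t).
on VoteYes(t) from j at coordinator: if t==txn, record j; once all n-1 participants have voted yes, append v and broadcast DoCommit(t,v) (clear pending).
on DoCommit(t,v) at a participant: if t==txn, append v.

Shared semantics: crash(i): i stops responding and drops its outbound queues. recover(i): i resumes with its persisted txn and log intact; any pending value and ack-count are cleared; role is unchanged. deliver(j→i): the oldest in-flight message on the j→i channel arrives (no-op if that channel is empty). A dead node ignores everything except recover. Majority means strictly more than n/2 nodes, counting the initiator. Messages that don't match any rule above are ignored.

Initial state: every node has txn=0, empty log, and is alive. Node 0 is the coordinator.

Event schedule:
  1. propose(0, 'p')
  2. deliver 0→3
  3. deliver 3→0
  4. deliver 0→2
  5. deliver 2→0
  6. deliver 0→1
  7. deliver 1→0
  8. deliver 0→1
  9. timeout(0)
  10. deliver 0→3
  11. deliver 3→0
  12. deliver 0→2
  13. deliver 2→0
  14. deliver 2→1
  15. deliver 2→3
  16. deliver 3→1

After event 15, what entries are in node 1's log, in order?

p

e1 propose(0,'p'): 0[coor,t=1,-]
e2 deliver 0→3: 3[part,t=1,-]
e3 deliver 3→0: ·
e4 deliver 0→2: 2[part,t=1,-]
e5 deliver 2→0: ·
e6 deliver 0→1: 1[part,t=1,-]
e7 deliver 1→0: 0[coor,t=1,p]
e8 deliver 0→1: 1[part,t=1,p]
e9 timeout(0): 0[coor,t=2,p]
e10 deliver 0→3: 3[part,t=1,p]
e11 deliver 3→0: ·
e12 deliver 0→2: 2[part,t=1,p]
e13 deliver 2→0: ·
e14 deliver 2→1: ·
e15 deliver 2→3: ·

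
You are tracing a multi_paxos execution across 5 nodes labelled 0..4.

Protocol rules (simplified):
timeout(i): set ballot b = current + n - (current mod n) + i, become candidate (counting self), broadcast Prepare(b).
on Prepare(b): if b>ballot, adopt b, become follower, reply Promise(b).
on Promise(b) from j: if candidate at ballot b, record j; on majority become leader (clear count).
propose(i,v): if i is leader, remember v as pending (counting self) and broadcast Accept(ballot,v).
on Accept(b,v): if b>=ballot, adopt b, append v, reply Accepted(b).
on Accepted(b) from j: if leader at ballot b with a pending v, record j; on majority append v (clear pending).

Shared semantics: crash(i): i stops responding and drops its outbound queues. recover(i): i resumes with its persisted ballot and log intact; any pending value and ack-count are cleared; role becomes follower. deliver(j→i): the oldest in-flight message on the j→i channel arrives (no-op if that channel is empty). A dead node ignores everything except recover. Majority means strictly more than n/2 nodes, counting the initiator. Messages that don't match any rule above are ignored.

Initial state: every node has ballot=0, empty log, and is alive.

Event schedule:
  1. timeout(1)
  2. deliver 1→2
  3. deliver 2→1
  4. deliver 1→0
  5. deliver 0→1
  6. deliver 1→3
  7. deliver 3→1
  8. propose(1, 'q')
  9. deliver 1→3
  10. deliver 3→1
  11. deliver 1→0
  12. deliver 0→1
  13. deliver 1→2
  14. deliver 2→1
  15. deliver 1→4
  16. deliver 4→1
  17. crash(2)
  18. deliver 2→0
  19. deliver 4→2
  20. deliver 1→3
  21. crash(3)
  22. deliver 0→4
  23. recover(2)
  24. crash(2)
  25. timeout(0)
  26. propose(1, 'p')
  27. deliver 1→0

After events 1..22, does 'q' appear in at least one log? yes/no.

yes

step 1 timeout(1): 1={cand,b=6,log=-}
step 2 deliver 1→2: 2={foll,b=6,log=-}
step 3 deliver 2→1: —
step 4 deliver 1→0: 0={foll,b=6,log=-}
step 5 deliver 0→1: 1={lead,b=6,log=-}
step 6 deliver 1→3: 3={foll,b=6,log=-}
step 7 deliver 3→1: —
step 8 propose(1,'q'): —
step 9 deliver 1→3: 3={foll,b=6,log=q}
step 10 deliver 3→1: —
step 11 deliver 1→0: 0={foll,b=6,log=q}
step 12 deliver 0→1: 1={lead,b=6,log=q}
step 13 deliver 1→2: 2={foll,b=6,log=q}
step 14 deliver 2→1: —
step 15 deliver 1→4: 4={foll,b=6,log=-}
step 16 deliver 4→1: —
step 17 crash(2): 2={✗foll,b=6,log=q}
step 18 deliver 2→0: —
step 19 deliver 4→2: —
step 20 deliver 1→3: —
step 21 crash(3): 3={✗foll,b=6,log=q}
step 22 deliver 0→4: —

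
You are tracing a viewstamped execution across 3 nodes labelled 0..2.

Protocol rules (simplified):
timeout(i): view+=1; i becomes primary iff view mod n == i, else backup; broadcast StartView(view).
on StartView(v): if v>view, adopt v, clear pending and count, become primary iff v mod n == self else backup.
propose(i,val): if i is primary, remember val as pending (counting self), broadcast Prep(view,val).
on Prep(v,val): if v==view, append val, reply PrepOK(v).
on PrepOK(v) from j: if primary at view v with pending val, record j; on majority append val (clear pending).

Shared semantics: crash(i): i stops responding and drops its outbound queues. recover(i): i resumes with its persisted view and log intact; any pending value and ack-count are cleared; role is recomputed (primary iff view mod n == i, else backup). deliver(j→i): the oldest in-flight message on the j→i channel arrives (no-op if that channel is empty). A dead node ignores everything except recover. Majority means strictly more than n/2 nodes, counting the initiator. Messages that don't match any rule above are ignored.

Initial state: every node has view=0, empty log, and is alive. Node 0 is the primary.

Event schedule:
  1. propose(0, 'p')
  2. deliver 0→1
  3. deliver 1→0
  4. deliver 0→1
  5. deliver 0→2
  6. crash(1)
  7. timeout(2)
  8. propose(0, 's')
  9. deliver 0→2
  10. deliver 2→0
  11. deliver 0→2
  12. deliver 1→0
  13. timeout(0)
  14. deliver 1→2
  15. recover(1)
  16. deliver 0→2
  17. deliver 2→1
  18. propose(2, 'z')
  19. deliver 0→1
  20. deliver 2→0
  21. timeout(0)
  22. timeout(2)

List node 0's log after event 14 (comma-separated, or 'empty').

p,s

1. propose(0,'p'):  nop
2. deliver 0→1:  <1:back v0 p>
3. deliver 1→0:  <0:prim v0 p>
4. deliver 0→1:  nop
5. deliver 0→2:  <2:back v0 p>
6. crash(1):  <1:✗back v0 p>
7. timeout(2):  <2:back v1 p>
8. propose(0,'s'):  nop
9. deliver 0→2:  nop
10. deliver 2→0:  <0:prim v0 p,s>
11. deliver 0→2:  nop
12. deliver 1→0:  nop
13. timeout(0):  <0:back v1 p,s>
14. deliver 1→2:  nop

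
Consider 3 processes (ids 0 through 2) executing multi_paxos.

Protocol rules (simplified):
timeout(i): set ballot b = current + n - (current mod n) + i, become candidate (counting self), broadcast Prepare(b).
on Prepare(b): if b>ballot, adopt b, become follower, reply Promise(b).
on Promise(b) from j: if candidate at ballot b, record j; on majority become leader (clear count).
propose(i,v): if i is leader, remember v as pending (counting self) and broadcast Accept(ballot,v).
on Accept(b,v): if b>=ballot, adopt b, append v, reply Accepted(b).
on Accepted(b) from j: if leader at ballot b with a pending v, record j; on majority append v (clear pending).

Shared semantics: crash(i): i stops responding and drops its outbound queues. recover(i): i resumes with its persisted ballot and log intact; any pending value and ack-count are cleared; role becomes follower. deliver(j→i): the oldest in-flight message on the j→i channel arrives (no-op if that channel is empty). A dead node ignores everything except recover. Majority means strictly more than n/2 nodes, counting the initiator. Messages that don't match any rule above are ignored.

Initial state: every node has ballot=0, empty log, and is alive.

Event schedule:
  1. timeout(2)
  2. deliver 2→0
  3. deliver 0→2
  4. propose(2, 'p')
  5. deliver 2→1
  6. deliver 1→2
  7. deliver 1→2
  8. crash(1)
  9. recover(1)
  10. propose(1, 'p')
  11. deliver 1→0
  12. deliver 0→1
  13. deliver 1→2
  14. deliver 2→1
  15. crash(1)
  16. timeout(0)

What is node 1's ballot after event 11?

[1] timeout(2) → N2(cand b5 [-])
[2] deliver 2→0 → N0(foll b5 [-])
[3] deliver 0→2 → N2(lead b5 [-])
[4] propose(2,'p') → ∅
[5] deliver 2→1 → N1(foll b5 [-])
[6] deliver 1→2 → ∅
[7] deliver 1→2 → ∅
[8] crash(1) → N1(✗foll b5 [-])
[9] recover(1) → N1(foll b5 [-])
[10] propose(1,'p') → ∅
[11] deliver 1→0 → ∅

5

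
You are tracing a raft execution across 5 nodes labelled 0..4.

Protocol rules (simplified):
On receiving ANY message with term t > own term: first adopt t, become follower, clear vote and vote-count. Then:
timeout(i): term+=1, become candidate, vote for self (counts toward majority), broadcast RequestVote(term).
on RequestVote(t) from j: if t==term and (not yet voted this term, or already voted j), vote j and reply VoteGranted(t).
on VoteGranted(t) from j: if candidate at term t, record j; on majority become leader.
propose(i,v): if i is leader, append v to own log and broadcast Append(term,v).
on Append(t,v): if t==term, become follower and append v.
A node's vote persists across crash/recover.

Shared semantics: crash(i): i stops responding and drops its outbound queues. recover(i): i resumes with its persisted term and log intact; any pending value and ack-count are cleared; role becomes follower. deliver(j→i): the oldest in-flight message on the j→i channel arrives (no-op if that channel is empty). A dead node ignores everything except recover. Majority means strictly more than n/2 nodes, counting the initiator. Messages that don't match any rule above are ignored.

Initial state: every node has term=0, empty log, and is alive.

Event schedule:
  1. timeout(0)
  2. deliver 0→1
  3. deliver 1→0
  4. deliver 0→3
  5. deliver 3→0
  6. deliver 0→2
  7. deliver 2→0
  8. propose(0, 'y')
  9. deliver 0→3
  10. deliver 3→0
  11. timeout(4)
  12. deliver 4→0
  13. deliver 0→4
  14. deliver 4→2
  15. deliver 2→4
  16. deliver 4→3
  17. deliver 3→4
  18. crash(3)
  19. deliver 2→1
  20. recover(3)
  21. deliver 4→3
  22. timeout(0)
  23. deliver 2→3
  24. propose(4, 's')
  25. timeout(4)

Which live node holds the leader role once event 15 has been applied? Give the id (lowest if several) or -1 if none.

step 1 timeout(0): 0={cand,t=1,log=-}
step 2 deliver 0→1: 1={foll,t=1,log=-}
step 3 deliver 1→0: —
step 4 deliver 0→3: 3={foll,t=1,log=-}
step 5 deliver 3→0: 0={lead,t=1,log=-}
step 6 deliver 0→2: 2={foll,t=1,log=-}
step 7 deliver 2→0: —
step 8 propose(0,'y'): 0={lead,t=1,log=y}
step 9 deliver 0→3: 3={foll,t=1,log=y}
step 10 deliver 3→0: —
step 11 timeout(4): 4={cand,t=1,log=-}
step 12 deliver 4→0: —
step 13 deliver 0→4: —
step 14 deliver 4→2: —
step 15 deliver 2→4: —

0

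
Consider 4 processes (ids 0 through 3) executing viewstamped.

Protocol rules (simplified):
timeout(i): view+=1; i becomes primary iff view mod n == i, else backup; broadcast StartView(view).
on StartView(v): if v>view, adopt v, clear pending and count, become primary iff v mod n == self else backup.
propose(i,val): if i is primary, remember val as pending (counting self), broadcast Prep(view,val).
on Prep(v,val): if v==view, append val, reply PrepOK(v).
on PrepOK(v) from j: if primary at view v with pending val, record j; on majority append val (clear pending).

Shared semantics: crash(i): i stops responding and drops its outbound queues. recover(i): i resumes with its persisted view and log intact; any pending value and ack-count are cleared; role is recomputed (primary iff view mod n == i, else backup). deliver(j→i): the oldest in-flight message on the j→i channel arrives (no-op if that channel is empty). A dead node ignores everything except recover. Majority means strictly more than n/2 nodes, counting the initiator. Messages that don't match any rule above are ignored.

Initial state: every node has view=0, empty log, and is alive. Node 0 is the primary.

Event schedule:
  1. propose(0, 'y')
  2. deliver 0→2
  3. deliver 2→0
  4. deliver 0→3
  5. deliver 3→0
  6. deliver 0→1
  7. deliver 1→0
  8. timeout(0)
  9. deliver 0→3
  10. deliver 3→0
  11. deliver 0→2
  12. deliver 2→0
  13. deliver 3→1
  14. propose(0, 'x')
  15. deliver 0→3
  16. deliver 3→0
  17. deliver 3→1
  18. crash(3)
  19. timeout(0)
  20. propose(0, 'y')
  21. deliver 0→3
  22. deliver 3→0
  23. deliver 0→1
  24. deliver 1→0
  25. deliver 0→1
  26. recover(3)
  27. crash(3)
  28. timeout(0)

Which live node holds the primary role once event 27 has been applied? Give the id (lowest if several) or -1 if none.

[1] propose(0,'y') → ∅
[2] deliver 0→2 → N2(back v0 [y])
[3] deliver 2→0 → ∅
[4] deliver 0→3 → N3(back v0 [y])
[5] deliver 3→0 → N0(prim v0 [y])
[6] deliver 0→1 → N1(back v0 [y])
[7] deliver 1→0 → ∅
[8] timeout(0) → N0(back v1 [y])
[9] deliver 0→3 → N3(back v1 [y])
[10] deliver 3→0 → ∅
[11] deliver 0→2 → N2(back v1 [y])
[12] deliver 2→0 → ∅
[13] deliver 3→1 → ∅
[14] propose(0,'x') → ∅
[15] deliver 0→3 → ∅
[16] deliver 3→0 → ∅
[17] deliver 3→1 → ∅
[18] crash(3) → N3(✗back v1 [y])
[19] timeout(0) → N0(back v2 [y])
[20] propose(0,'y') → ∅
[21] deliver 0→3 → ∅
[22] deliver 3→0 → ∅
[23] deliver 0→1 → N1(prim v1 [y])
[24] deliver 1→0 → ∅
[25] deliver 0→1 → N1(back v2 [y])
[26] recover(3) → N3(back v1 [y])
[27] crash(3) → N3(✗back v1 [y])

-1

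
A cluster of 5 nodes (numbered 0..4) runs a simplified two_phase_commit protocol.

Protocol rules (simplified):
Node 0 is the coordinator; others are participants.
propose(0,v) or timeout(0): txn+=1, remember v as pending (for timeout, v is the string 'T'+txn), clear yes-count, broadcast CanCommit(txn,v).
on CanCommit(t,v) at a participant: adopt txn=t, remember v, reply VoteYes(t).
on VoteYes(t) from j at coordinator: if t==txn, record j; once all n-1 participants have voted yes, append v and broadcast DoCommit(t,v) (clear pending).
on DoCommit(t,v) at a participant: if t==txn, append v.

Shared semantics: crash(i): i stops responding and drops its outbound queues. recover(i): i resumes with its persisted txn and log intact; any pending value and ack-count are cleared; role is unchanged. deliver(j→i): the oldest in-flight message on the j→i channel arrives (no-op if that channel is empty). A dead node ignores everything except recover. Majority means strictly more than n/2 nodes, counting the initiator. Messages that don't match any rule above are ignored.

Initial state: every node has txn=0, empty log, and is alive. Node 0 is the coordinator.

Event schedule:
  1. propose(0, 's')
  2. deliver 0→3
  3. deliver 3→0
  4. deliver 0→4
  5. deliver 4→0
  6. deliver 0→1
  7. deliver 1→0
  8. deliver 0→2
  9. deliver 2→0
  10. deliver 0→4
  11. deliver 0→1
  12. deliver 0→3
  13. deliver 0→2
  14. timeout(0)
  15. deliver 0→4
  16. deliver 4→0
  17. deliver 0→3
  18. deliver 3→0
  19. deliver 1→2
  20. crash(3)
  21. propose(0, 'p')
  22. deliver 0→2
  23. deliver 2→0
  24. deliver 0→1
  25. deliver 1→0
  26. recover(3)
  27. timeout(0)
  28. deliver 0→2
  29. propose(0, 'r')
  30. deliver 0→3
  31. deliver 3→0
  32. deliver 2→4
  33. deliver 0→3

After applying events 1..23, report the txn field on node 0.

after 1 — propose(0,'s'): n0:coor/t1/[-]
after 2 — deliver 0→3: n3:part/t1/[-]
after 3 — deliver 3→0: ·
after 4 — deliver 0→4: n4:part/t1/[-]
after 5 — deliver 4→0: ·
after 6 — deliver 0→1: n1:part/t1/[-]
after 7 — deliver 1→0: ·
after 8 — deliver 0→2: n2:part/t1/[-]
after 9 — deliver 2→0: n0:coor/t1/[s]
after 10 — deliver 0→4: n4:part/t1/[s]
after 11 — deliver 0→1: n1:part/t1/[s]
after 12 — deliver 0→3: n3:part/t1/[s]
after 13 — deliver 0→2: n2:part/t1/[s]
after 14 — timeout(0): n0:coor/t2/[s]
after 15 — deliver 0→4: n4:part/t2/[s]
after 16 — deliver 4→0: ·
after 17 — deliver 0→3: n3:part/t2/[s]
after 18 — deliver 3→0: ·
after 19 — deliver 1→2: ·
after 20 — crash(3): n3:✗part/t2/[s]
after 21 — propose(0,'p'): n0:coor/t3/[s]
after 22 — deliver 0→2: n2:part/t2/[s]
after 23 — deliver 2→0: ·

3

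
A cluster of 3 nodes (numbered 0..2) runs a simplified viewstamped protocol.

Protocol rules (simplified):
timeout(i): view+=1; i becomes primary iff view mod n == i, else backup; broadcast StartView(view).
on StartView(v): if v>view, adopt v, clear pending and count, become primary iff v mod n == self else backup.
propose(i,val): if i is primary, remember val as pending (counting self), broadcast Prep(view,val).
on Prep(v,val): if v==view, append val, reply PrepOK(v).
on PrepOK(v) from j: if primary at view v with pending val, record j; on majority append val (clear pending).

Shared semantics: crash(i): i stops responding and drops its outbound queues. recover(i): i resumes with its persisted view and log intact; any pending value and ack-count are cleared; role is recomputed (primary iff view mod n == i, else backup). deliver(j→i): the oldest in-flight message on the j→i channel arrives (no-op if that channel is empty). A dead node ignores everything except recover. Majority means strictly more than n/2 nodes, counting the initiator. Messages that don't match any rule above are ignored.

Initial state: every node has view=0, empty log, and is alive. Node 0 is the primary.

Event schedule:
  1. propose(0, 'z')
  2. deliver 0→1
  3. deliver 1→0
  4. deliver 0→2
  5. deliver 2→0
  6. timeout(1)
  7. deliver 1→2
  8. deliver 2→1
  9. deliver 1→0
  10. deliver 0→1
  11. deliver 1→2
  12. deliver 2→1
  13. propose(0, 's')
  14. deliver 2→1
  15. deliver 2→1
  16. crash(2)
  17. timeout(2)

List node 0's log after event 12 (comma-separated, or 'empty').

[1] propose(0,'z') → ∅
[2] deliver 0→1 → N1(back v0 [z])
[3] deliver 1→0 → N0(prim v0 [z])
[4] deliver 0→2 → N2(back v0 [z])
[5] deliver 2→0 → ∅
[6] timeout(1) → N1(prim v1 [z])
[7] deliver 1→2 → N2(back v1 [z])
[8] deliver 2→1 → ∅
[9] deliver 1→0 → N0(back v1 [z])
[10] deliver 0→1 → ∅
[11] deliver 1→2 → ∅
[12] deliver 2→1 → ∅

z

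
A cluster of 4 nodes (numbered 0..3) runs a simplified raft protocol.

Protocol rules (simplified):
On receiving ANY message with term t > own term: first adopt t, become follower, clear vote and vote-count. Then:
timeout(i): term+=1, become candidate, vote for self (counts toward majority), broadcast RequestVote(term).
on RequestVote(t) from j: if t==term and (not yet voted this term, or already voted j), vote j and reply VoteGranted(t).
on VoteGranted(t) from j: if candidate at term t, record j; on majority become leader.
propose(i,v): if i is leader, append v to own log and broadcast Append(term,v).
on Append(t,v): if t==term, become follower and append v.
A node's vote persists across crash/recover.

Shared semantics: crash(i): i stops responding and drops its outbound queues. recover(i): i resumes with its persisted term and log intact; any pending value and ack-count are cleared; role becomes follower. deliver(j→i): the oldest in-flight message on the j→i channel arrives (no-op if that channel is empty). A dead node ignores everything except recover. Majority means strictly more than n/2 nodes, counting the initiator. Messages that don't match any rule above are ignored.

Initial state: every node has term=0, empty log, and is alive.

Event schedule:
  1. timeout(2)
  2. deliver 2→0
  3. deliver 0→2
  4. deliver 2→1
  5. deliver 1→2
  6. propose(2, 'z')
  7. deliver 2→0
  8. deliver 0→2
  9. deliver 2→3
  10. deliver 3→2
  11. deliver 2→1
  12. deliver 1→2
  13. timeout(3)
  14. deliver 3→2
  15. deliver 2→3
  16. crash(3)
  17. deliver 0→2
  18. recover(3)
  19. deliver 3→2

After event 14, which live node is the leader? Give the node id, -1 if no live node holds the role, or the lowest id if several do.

step 1 timeout(2): 2={cand,t=1,log=-}
step 2 deliver 2→0: 0={foll,t=1,log=-}
step 3 deliver 0→2: —
step 4 deliver 2→1: 1={foll,t=1,log=-}
step 5 deliver 1→2: 2={lead,t=1,log=-}
step 6 propose(2,'z'): 2={lead,t=1,log=z}
step 7 deliver 2→0: 0={foll,t=1,log=z}
step 8 deliver 0→2: —
step 9 deliver 2→3: 3={foll,t=1,log=-}
step 10 deliver 3→2: —
step 11 deliver 2→1: 1={foll,t=1,log=z}
step 12 deliver 1→2: —
step 13 timeout(3): 3={cand,t=2,log=-}
step 14 deliver 3→2: 2={foll,t=2,log=z}

-1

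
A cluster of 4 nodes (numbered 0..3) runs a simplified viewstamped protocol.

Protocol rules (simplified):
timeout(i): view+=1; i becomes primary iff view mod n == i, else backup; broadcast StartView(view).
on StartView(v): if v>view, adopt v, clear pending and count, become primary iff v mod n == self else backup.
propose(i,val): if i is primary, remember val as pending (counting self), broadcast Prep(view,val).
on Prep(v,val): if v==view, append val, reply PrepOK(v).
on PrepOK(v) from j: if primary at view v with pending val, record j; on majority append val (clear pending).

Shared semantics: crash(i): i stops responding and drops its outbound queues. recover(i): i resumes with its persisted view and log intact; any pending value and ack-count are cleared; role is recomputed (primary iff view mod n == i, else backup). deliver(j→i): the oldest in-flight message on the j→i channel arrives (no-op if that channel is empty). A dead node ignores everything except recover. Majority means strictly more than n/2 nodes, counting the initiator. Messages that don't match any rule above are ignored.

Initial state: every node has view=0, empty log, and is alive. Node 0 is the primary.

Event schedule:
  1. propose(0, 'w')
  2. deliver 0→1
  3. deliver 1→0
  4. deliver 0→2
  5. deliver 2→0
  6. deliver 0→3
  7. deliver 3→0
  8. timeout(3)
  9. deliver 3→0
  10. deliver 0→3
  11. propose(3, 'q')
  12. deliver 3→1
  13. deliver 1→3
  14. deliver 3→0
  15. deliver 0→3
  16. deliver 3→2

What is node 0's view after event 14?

1

after 1 — propose(0,'w'): ·
after 2 — deliver 0→1: n1:back/v0/[w]
after 3 — deliver 1→0: ·
after 4 — deliver 0→2: n2:back/v0/[w]
after 5 — deliver 2→0: n0:prim/v0/[w]
after 6 — deliver 0→3: n3:back/v0/[w]
after 7 — deliver 3→0: ·
after 8 — timeout(3): n3:back/v1/[w]
after 9 — deliver 3→0: n0:back/v1/[w]
after 10 — deliver 0→3: ·
after 11 — propose(3,'q'): ·
after 12 — deliver 3→1: n1:prim/v1/[w]
after 13 — deliver 1→3: ·
after 14 — deliver 3→0: ·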